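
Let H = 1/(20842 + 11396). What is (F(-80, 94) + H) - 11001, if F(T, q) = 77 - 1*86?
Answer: -354940379/32238 ≈ -11010.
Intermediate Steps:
H = 1/32238 ≈ 3.1019e-5
F(T, q) = -9 (F(T, q) = 77 - 86 = -9)
(F(-80, 94) + H) - 11001 = (-9 + 1/32238) - 11001 = -290141/32238 - 11001 = -354940379/32238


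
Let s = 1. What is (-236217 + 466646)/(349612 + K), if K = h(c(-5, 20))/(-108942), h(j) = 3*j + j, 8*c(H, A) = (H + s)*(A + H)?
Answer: 4183899353/6347905089 ≈ 0.65910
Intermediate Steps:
c(H, A) = (1 + H)*(A + H)/8 (c(H, A) = ((H + 1)*(A + H))/8 = ((1 + H)*(A + H))/8 = (1 + H)*(A + H)/8)
h(j) = 4*j
K = 5/18157 (K = (4*((1/8)*20 + (1/8)*(-5) + (1/8)*(-5)**2 + (1/8)*20*(-5)))/(-108942) = (4*(5/2 - 5/8 + (1/8)*25 - 25/2))*(-1/108942) = (4*(5/2 - 5/8 + 25/8 - 25/2))*(-1/108942) = (4*(-15/2))*(-1/108942) = -30*(-1/108942) = 5/18157 ≈ 0.00027538)
(-236217 + 466646)/(349612 + K) = (-236217 + 466646)/(349612 + 5/18157) = 230429/(6347905089/18157) = 230429*(18157/6347905089) = 4183899353/6347905089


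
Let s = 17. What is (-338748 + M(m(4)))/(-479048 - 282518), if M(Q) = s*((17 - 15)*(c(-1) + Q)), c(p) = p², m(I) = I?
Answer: 169289/380783 ≈ 0.44458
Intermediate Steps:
M(Q) = 34 + 34*Q (M(Q) = 17*((17 - 15)*((-1)² + Q)) = 17*(2*(1 + Q)) = 17*(2 + 2*Q) = 34 + 34*Q)
(-338748 + M(m(4)))/(-479048 - 282518) = (-338748 + (34 + 34*4))/(-479048 - 282518) = (-338748 + (34 + 136))/(-761566) = (-338748 + 170)*(-1/761566) = -338578*(-1/761566) = 169289/380783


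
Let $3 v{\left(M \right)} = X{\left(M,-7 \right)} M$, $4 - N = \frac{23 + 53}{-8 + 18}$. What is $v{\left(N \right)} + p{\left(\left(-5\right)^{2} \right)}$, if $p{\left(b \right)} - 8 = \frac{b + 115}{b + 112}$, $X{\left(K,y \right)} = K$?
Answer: $\frac{45696}{3425} \approx 13.342$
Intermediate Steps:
$p{\left(b \right)} = 8 + \frac{115 + b}{112 + b}$ ($p{\left(b \right)} = 8 + \frac{b + 115}{b + 112} = 8 + \frac{115 + b}{112 + b}$)
$N = - \frac{18}{5}$ ($N = 4 - \frac{23 + 53}{-8 + 18} = 4 - \frac{76}{10} = 4 - 76 \cdot \frac{1}{10} = 4 - \frac{38}{5} = - \frac{18}{5} \approx -3.6$)
$v{\left(M \right)} = \frac{M^{2}}{3}$ ($v{\left(M \right)} = \frac{M M}{3} = \frac{M^{2}}{3}$)
$v{\left(N \right)} + p{\left(\left(-5\right)^{2} \right)} = \frac{\left(- \frac{18}{5}\right)^{2}}{3} + \frac{3 \left(337 + 3 \left(-5\right)^{2}\right)}{112 + \left(-5\right)^{2}} = \frac{1}{3} \cdot \frac{324}{25} + \frac{3 \left(337 + 3 \cdot 25\right)}{112 + 25} = \frac{108}{25} + \frac{3 \left(337 + 75\right)}{137} = \frac{108}{25} + 3 \cdot \frac{1}{137} \cdot 412 = \frac{108}{25} + \frac{1236}{137} = \frac{45696}{3425}$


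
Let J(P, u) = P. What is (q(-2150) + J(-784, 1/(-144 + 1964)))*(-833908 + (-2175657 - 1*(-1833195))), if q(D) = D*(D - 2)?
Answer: -5441906441920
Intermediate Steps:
q(D) = D*(-2 + D)
(q(-2150) + J(-784, 1/(-144 + 1964)))*(-833908 + (-2175657 - 1*(-1833195))) = (-2150*(-2 - 2150) - 784)*(-833908 + (-2175657 - 1*(-1833195))) = (-2150*(-2152) - 784)*(-833908 + (-2175657 + 1833195)) = (4626800 - 784)*(-833908 - 342462) = 4626016*(-1176370) = -5441906441920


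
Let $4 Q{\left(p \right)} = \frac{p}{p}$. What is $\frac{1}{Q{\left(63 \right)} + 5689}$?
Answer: $\frac{4}{22757} \approx 0.00017577$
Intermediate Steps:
$Q{\left(p \right)} = \frac{1}{4}$ ($Q{\left(p \right)} = \frac{\frac{1}{p} p}{4} = \frac{1}{4} \cdot 1 = \frac{1}{4}$)
$\frac{1}{Q{\left(63 \right)} + 5689} = \frac{1}{\frac{1}{4} + 5689} = \frac{1}{\frac{22757}{4}} = \frac{4}{22757}$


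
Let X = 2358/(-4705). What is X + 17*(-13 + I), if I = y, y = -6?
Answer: -1522073/4705 ≈ -323.50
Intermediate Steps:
I = -6
X = -2358/4705 (X = 2358*(-1/4705) = -2358/4705 ≈ -0.50117)
X + 17*(-13 + I) = -2358/4705 + 17*(-13 - 6) = -2358/4705 + 17*(-19) = -2358/4705 - 323 = -1522073/4705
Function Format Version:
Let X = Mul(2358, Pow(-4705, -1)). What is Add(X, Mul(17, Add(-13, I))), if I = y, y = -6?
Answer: Rational(-1522073, 4705) ≈ -323.50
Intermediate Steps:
I = -6
X = Rational(-2358, 4705) (X = Mul(2358, Rational(-1, 4705)) = Rational(-2358, 4705) ≈ -0.50117)
Add(X, Mul(17, Add(-13, I))) = Add(Rational(-2358, 4705), Mul(17, Add(-13, -6))) = Add(Rational(-2358, 4705), Mul(17, -19)) = Add(Rational(-2358, 4705), -323) = Rational(-1522073, 4705)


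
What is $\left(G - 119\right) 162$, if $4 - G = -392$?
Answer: $44874$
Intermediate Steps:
$G = 396$ ($G = 4 - -392 = 4 + 392 = 396$)
$\left(G - 119\right) 162 = \left(396 - 119\right) 162 = 277 \cdot 162 = 44874$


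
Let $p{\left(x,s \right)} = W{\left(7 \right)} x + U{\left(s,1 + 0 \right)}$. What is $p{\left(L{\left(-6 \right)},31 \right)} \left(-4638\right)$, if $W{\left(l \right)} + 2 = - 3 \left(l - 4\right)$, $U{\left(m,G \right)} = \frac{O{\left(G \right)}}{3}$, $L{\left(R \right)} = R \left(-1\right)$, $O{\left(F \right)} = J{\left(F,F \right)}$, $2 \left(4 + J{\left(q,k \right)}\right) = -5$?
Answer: $316157$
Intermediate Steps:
$J{\left(q,k \right)} = - \frac{13}{2}$ ($J{\left(q,k \right)} = -4 + \frac{1}{2} \left(-5\right) = -4 - \frac{5}{2} = - \frac{13}{2}$)
$O{\left(F \right)} = - \frac{13}{2}$
$L{\left(R \right)} = - R$
$U{\left(m,G \right)} = - \frac{13}{6}$ ($U{\left(m,G \right)} = - \frac{13}{2 \cdot 3} = \left(- \frac{13}{2}\right) \frac{1}{3} = - \frac{13}{6}$)
$W{\left(l \right)} = 10 - 3 l$ ($W{\left(l \right)} = -2 - 3 \left(l - 4\right) = -2 - 3 \left(-4 + l\right) = -2 - \left(-12 + 3 l\right) = 10 - 3 l$)
$p{\left(x,s \right)} = - \frac{13}{6} - 11 x$ ($p{\left(x,s \right)} = \left(10 - 21\right) x - \frac{13}{6} = - 11 x - \frac{13}{6} = - \frac{13}{6} - 11 x$)
$p{\left(L{\left(-6 \right)},31 \right)} \left(-4638\right) = \left(- \frac{13}{6} - 11 \left(\left(-1\right) \left(-6\right)\right)\right) \left(-4638\right) = \left(- \frac{13}{6} - 66\right) \left(-4638\right) = \left(- \frac{409}{6}\right) \left(-4638\right) = 316157$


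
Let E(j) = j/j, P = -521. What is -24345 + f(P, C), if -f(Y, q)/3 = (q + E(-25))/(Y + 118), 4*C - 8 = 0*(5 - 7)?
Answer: -9811026/403 ≈ -24345.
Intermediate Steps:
C = 2 (C = 2 + (0*(5 - 7))/4 = 2 + (0*(-2))/4 = 2 + (¼)*0 = 2 + 0 = 2)
E(j) = 1
f(Y, q) = -3*(1 + q)/(118 + Y) (f(Y, q) = -3*(q + 1)/(Y + 118) = -3*(1 + q)/(118 + Y))
-24345 + f(P, C) = -24345 + 3*(-1 - 1*2)/(118 - 521) = -24345 + 3*(-1 - 2)/(-403) = -24345 + 3*(-1/403)*(-3) = -24345 + 9/403 = -9811026/403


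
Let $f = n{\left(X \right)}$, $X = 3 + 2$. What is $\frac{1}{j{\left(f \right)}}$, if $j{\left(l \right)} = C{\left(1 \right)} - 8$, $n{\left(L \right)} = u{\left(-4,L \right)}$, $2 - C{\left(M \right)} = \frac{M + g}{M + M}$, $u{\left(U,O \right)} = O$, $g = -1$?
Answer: $- \frac{1}{6} \approx -0.16667$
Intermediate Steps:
$C{\left(M \right)} = 2 - \frac{-1 + M}{2 M}$ ($C{\left(M \right)} = 2 - \frac{M - 1}{M + M} = 2 - \frac{-1 + M}{2 M}$)
$X = 5$
$n{\left(L \right)} = L$
$f = 5$
$j{\left(l \right)} = -6$ ($j{\left(l \right)} = \frac{1 + 3 \cdot 1}{2 \cdot 1} - 8 = \frac{1}{2} \cdot 1 \left(1 + 3\right) - 8 = \frac{1}{2} \cdot 1 \cdot 4 - 8 = 2 - 8 = -6$)
$\frac{1}{j{\left(f \right)}} = \frac{1}{-6} = - \frac{1}{6}$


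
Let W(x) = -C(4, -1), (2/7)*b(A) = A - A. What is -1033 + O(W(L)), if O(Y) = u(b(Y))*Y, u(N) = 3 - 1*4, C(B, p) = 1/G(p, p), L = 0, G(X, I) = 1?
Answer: -1032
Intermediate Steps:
b(A) = 0 (b(A) = 7*(A - A)/2 = (7/2)*0 = 0)
C(B, p) = 1 (C(B, p) = 1/1 = 1)
W(x) = -1 (W(x) = -1*1 = -1)
u(N) = -1 (u(N) = 3 - 4 = -1)
O(Y) = -Y
-1033 + O(W(L)) = -1033 - 1*(-1) = -1033 + 1 = -1032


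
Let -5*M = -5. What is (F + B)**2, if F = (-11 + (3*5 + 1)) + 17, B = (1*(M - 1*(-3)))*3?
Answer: 1156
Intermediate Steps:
M = 1 (M = -1/5*(-5) = 1)
B = 12 (B = (1*(1 - 1*(-3)))*3 = (1*(1 + 3))*3 = (1*4)*3 = 4*3 = 12)
F = 22 (F = (-11 + (15 + 1)) + 17 = (-11 + 16) + 17 = 5 + 17 = 22)
(F + B)**2 = (22 + 12)**2 = 34**2 = 1156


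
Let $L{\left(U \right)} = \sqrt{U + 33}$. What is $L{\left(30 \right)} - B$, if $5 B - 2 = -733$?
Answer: $\frac{731}{5} + 3 \sqrt{7} \approx 154.14$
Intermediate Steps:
$L{\left(U \right)} = \sqrt{33 + U}$
$B = - \frac{731}{5}$ ($B = \frac{2}{5} + \frac{1}{5} \left(-733\right) = \frac{2}{5} - \frac{733}{5} = - \frac{731}{5} \approx -146.2$)
$L{\left(30 \right)} - B = \sqrt{33 + 30} - - \frac{731}{5} = \sqrt{63} + \frac{731}{5} = 3 \sqrt{7} + \frac{731}{5} = \frac{731}{5} + 3 \sqrt{7}$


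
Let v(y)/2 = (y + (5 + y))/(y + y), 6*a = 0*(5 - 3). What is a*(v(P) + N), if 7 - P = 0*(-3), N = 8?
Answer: 0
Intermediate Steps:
P = 7 (P = 7 - 0*(-3) = 7 - 1*0 = 7 + 0 = 7)
a = 0 (a = (0*(5 - 3))/6 = (0*2)/6 = (⅙)*0 = 0)
v(y) = (5 + 2*y)/y (v(y) = 2*((y + (5 + y))/(y + y)) = 2*((5 + 2*y)/((2*y))) = 2*((5 + 2*y)*(1/(2*y))) = 2*((5 + 2*y)/(2*y)) = (5 + 2*y)/y)
a*(v(P) + N) = 0*((2 + 5/7) + 8) = 0*(19/7 + 8) = 0*(75/7) = 0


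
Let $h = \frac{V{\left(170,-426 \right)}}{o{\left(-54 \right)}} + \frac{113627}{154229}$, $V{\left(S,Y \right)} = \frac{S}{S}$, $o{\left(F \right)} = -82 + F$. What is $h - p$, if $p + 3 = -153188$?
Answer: $\frac{3213218583547}{20975144} \approx 1.5319 \cdot 10^{5}$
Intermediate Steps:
$p = -153191$ ($p = -3 - 153188 = -153191$)
$V{\left(S,Y \right)} = 1$
$h = \frac{15299043}{20975144}$ ($h = 1 \frac{1}{-82 - 54} + \frac{113627}{154229} = 1 \frac{1}{-136} + 113627 \cdot \frac{1}{154229} = 1 \left(- \frac{1}{136}\right) + \frac{113627}{154229} = - \frac{1}{136} + \frac{113627}{154229} = \frac{15299043}{20975144} \approx 0.72939$)
$h - p = \frac{15299043}{20975144} - -153191 = \frac{15299043}{20975144} + 153191 = \frac{3213218583547}{20975144}$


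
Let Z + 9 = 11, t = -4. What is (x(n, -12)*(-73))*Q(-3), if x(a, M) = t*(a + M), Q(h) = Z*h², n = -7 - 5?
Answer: -126144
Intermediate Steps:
Z = 2 (Z = -9 + 11 = 2)
n = -12
Q(h) = 2*h²
x(a, M) = -4*M - 4*a (x(a, M) = -4*(a + M) = -4*(M + a) = -4*M - 4*a)
(x(n, -12)*(-73))*Q(-3) = ((-4*(-12) - 4*(-12))*(-73))*(2*(-3)²) = ((48 + 48)*(-73))*(2*9) = (96*(-73))*18 = -7008*18 = -126144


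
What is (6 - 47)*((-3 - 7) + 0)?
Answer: 410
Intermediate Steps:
(6 - 47)*((-3 - 7) + 0) = -41*(-10 + 0) = -41*(-10) = 410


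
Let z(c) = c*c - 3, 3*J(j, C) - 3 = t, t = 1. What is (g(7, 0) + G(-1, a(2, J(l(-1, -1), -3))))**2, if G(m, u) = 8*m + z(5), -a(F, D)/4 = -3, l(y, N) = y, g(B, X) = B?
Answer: 441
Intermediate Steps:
J(j, C) = 4/3 (J(j, C) = 1 + (1/3)*1 = 1 + 1/3 = 4/3)
z(c) = -3 + c**2 (z(c) = c**2 - 3 = -3 + c**2)
a(F, D) = 12 (a(F, D) = -4*(-3) = 12)
G(m, u) = 22 + 8*m (G(m, u) = 8*m + (-3 + 5**2) = 8*m + (-3 + 25) = 8*m + 22 = 22 + 8*m)
(g(7, 0) + G(-1, a(2, J(l(-1, -1), -3))))**2 = (7 + (22 + 8*(-1)))**2 = (7 + (22 - 8))**2 = (7 + 14)**2 = 21**2 = 441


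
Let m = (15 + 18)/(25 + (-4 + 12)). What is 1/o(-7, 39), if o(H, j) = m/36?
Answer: 36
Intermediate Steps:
m = 1 (m = 33/(25 + 8) = 33/33 = 33*(1/33) = 1)
o(H, j) = 1/36
1/o(-7, 39) = 1/(1/36) = 36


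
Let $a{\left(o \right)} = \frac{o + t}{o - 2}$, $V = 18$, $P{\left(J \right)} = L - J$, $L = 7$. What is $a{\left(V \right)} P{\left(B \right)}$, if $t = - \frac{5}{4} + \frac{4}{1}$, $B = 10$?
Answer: $- \frac{249}{64} \approx -3.8906$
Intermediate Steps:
$P{\left(J \right)} = 7 - J$
$t = \frac{11}{4}$ ($t = \left(-5\right) \frac{1}{4} + 4 \cdot 1 = - \frac{5}{4} + 4 = \frac{11}{4} \approx 2.75$)
$a{\left(o \right)} = \frac{\frac{11}{4} + o}{-2 + o}$ ($a{\left(o \right)} = \frac{o + \frac{11}{4}}{o - 2} = \frac{\frac{11}{4} + o}{-2 + o}$)
$a{\left(V \right)} P{\left(B \right)} = \frac{\frac{11}{4} + 18}{-2 + 18} \left(7 - 10\right) = \frac{1}{16} \cdot \frac{83}{4} \left(7 - 10\right) = \frac{1}{16} \cdot \frac{83}{4} \left(-3\right) = \frac{83}{64} \left(-3\right) = - \frac{249}{64}$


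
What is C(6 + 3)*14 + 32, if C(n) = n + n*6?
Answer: 914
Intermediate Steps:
C(n) = 7*n (C(n) = n + 6*n = 7*n)
C(6 + 3)*14 + 32 = (7*(6 + 3))*14 + 32 = (7*9)*14 + 32 = 63*14 + 32 = 882 + 32 = 914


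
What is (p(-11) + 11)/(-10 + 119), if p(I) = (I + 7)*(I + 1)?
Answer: 51/109 ≈ 0.46789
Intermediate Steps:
p(I) = (1 + I)*(7 + I) (p(I) = (7 + I)*(1 + I) = (1 + I)*(7 + I))
(p(-11) + 11)/(-10 + 119) = ((7 + (-11)**2 + 8*(-11)) + 11)/(-10 + 119) = ((7 + 121 - 88) + 11)/109 = (40 + 11)/109 = (1/109)*51 = 51/109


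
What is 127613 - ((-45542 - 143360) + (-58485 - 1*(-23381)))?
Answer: 351619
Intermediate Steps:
127613 - ((-45542 - 143360) + (-58485 - 1*(-23381))) = 127613 - (-188902 + (-58485 + 23381)) = 127613 - (-188902 - 35104) = 127613 - 1*(-224006) = 127613 + 224006 = 351619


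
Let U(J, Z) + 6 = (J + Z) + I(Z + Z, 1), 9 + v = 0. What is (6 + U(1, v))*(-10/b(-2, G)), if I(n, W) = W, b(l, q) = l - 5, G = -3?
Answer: -10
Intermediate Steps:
v = -9 (v = -9 + 0 = -9)
b(l, q) = -5 + l
U(J, Z) = -5 + J + Z (U(J, Z) = -6 + ((J + Z) + 1) = -6 + (1 + J + Z) = -5 + J + Z)
(6 + U(1, v))*(-10/b(-2, G)) = (6 + (-5 + 1 - 9))*(-10/(-5 - 2)) = (6 - 13)*(-10/(-7)) = -(-70)*(-1)/7 = -7*10/7 = -10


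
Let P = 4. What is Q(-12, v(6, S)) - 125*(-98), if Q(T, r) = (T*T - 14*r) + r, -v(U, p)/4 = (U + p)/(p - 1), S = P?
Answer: 37702/3 ≈ 12567.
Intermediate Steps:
S = 4
v(U, p) = -4*(U + p)/(-1 + p) (v(U, p) = -4*(U + p)/(p - 1) = -4*(U + p)/(-1 + p))
Q(T, r) = T² - 13*r (Q(T, r) = (T² - 14*r) + r = T² - 13*r)
Q(-12, v(6, S)) - 125*(-98) = ((-12)² - 52*(-1*6 - 1*4)/(-1 + 4)) - 125*(-98) = (144 - 52*(-6 - 4)/3) + 12250 = (144 - 52*(-10)/3) + 12250 = (144 - 13*(-40/3)) + 12250 = (144 + 520/3) + 12250 = 952/3 + 12250 = 37702/3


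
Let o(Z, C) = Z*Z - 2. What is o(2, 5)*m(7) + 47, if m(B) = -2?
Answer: 43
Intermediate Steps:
o(Z, C) = -2 + Z**2 (o(Z, C) = Z**2 - 2 = -2 + Z**2)
o(2, 5)*m(7) + 47 = (-2 + 2**2)*(-2) + 47 = (-2 + 4)*(-2) + 47 = 2*(-2) + 47 = -4 + 47 = 43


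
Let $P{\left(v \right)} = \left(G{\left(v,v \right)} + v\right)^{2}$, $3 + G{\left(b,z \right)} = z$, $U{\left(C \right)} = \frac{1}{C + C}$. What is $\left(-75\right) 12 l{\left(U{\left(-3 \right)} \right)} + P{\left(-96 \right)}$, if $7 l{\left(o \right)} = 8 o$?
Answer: $\frac{267375}{7} \approx 38196.0$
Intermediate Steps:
$U{\left(C \right)} = \frac{1}{2 C}$
$G{\left(b,z \right)} = -3 + z$
$l{\left(o \right)} = \frac{8 o}{7}$
$P{\left(v \right)} = \left(-3 + 2 v\right)^{2}$ ($P{\left(v \right)} = \left(\left(-3 + v\right) + v\right)^{2} = \left(-3 + 2 v\right)^{2}$)
$\left(-75\right) 12 l{\left(U{\left(-3 \right)} \right)} + P{\left(-96 \right)} = \left(-75\right) 12 \frac{8 \frac{1}{2 \left(-3\right)}}{7} + \left(-3 + 2 \left(-96\right)\right)^{2} = - 900 \frac{8 \cdot \frac{1}{2} \left(- \frac{1}{3}\right)}{7} + \left(-3 - 192\right)^{2} = - 900 \cdot \frac{8}{7} \left(- \frac{1}{6}\right) + \left(-195\right)^{2} = \left(-900\right) \left(- \frac{4}{21}\right) + 38025 = \frac{1200}{7} + 38025 = \frac{267375}{7}$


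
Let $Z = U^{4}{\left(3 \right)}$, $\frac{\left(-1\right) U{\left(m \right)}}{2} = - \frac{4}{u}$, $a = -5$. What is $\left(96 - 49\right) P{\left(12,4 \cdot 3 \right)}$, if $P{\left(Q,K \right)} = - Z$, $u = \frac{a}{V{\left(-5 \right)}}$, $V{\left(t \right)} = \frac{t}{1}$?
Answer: $-192512$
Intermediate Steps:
$V{\left(t \right)} = t$ ($V{\left(t \right)} = t 1 = t$)
$u = 1$ ($u = - \frac{5}{-5} = \left(-5\right) \left(- \frac{1}{5}\right) = 1$)
$U{\left(m \right)} = 8$ ($U{\left(m \right)} = - 2 \left(- \frac{4}{1}\right) = - 2 \left(\left(-4\right) 1\right) = \left(-2\right) \left(-4\right) = 8$)
$Z = 4096$ ($Z = 8^{4} = 4096$)
$P{\left(Q,K \right)} = -4096$ ($P{\left(Q,K \right)} = \left(-1\right) 4096 = -4096$)
$\left(96 - 49\right) P{\left(12,4 \cdot 3 \right)} = \left(96 - 49\right) \left(-4096\right) = 47 \left(-4096\right) = -192512$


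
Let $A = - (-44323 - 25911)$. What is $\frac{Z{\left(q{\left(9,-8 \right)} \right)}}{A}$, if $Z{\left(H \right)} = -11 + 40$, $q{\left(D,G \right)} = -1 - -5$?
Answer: $\frac{29}{70234} \approx 0.00041291$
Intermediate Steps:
$q{\left(D,G \right)} = 4$ ($q{\left(D,G \right)} = -1 + 5 = 4$)
$Z{\left(H \right)} = 29$
$A = 70234$ ($A = \left(-1\right) \left(-70234\right) = 70234$)
$\frac{Z{\left(q{\left(9,-8 \right)} \right)}}{A} = \frac{29}{70234}$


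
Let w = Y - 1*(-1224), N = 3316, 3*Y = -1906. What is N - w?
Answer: 8182/3 ≈ 2727.3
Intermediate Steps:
Y = -1906/3 (Y = (⅓)*(-1906) = -1906/3 ≈ -635.33)
w = 1766/3 (w = -1906/3 - 1*(-1224) = -1906/3 + 1224 = 1766/3 ≈ 588.67)
N - w = 3316 - 1*1766/3 = 3316 - 1766/3 = 8182/3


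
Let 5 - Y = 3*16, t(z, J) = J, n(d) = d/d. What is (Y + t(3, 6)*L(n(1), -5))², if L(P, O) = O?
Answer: 5329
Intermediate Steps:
n(d) = 1
Y = -43 (Y = 5 - 3*16 = 5 - 1*48 = 5 - 48 = -43)
(Y + t(3, 6)*L(n(1), -5))² = (-43 + 6*(-5))² = (-43 - 30)² = (-73)² = 5329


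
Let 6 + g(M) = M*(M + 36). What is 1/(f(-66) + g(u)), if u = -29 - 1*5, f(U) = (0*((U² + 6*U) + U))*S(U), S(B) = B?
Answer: -1/74 ≈ -0.013514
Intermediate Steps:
f(U) = 0 (f(U) = (0*((U² + 6*U) + U))*U = (0*(U² + 7*U))*U = 0*U = 0)
u = -34 (u = -29 - 5 = -34)
g(M) = -6 + M*(36 + M) (g(M) = -6 + M*(M + 36) = -6 + M*(36 + M))
1/(f(-66) + g(u)) = 1/(0 + (-6 + (-34)² + 36*(-34))) = 1/(0 + (-6 + 1156 - 1224)) = 1/(0 - 74) = 1/(-74) = -1/74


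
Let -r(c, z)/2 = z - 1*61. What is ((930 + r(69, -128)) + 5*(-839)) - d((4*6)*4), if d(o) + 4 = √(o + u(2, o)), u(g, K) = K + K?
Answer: -2883 - 12*√2 ≈ -2900.0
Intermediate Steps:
u(g, K) = 2*K
r(c, z) = 122 - 2*z (r(c, z) = -2*(z - 1*61) = -2*(z - 61) = -2*(-61 + z) = 122 - 2*z)
d(o) = -4 + √3*√o (d(o) = -4 + √(o + 2*o) = -4 + √(3*o) = -4 + √3*√o)
((930 + r(69, -128)) + 5*(-839)) - d((4*6)*4) = ((930 + (122 - 2*(-128))) + 5*(-839)) - (-4 + √3*√((4*6)*4)) = ((930 + (122 + 256)) - 4195) - (-4 + √3*√(24*4)) = ((930 + 378) - 4195) - (-4 + √3*√96) = (1308 - 4195) - (-4 + √3*(4*√6)) = -2887 - (-4 + 12*√2) = -2887 + (4 - 12*√2) = -2883 - 12*√2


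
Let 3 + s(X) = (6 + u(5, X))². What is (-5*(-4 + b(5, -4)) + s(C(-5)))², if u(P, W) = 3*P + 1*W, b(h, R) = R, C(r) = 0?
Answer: 228484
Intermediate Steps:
u(P, W) = W + 3*P (u(P, W) = 3*P + W = W + 3*P)
s(X) = -3 + (21 + X)² (s(X) = -3 + (6 + (X + 3*5))² = -3 + (6 + (X + 15))² = -3 + (6 + (15 + X))² = -3 + (21 + X)²)
(-5*(-4 + b(5, -4)) + s(C(-5)))² = (-5*(-4 - 4) + (-3 + (21 + 0)²))² = (-5*(-8) + (-3 + 21²))² = (40 + (-3 + 441))² = (40 + 438)² = 478² = 228484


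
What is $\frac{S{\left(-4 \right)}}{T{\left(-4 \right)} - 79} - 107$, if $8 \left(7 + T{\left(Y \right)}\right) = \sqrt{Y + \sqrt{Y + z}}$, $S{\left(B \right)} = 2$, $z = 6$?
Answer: $-107 - \frac{2}{86 - \frac{i \sqrt{4 - \sqrt{2}}}{8}} \approx -107.02 - 5.4355 \cdot 10^{-5} i$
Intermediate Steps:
$T{\left(Y \right)} = -7 + \frac{\sqrt{Y + \sqrt{6 + Y}}}{8}$ ($T{\left(Y \right)} = -7 + \frac{\sqrt{Y + \sqrt{Y + 6}}}{8} = -7 + \frac{\sqrt{Y + \sqrt{6 + Y}}}{8}$)
$\frac{S{\left(-4 \right)}}{T{\left(-4 \right)} - 79} - 107 = \frac{2}{\left(-7 + \frac{\sqrt{-4 + \sqrt{6 - 4}}}{8}\right) - 79} - 107 = \frac{2}{\left(-7 + \frac{\sqrt{-4 + \sqrt{2}}}{8}\right) - 79} - 107 = \frac{2}{-86 + \frac{\sqrt{-4 + \sqrt{2}}}{8}} - 107 = -107 + \frac{2}{-86 + \frac{\sqrt{-4 + \sqrt{2}}}{8}}$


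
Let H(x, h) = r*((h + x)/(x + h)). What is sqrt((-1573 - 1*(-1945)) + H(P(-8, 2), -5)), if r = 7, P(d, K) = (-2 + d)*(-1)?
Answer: sqrt(379) ≈ 19.468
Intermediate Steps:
P(d, K) = 2 - d
H(x, h) = 7 (H(x, h) = 7*((h + x)/(x + h)) = 7*((h + x)/(h + x)) = 7*1 = 7)
sqrt((-1573 - 1*(-1945)) + H(P(-8, 2), -5)) = sqrt((-1573 - 1*(-1945)) + 7) = sqrt((-1573 + 1945) + 7) = sqrt(372 + 7) = sqrt(379)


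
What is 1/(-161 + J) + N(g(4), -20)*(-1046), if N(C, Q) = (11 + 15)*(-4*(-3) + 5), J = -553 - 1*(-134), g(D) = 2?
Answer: -268152561/580 ≈ -4.6233e+5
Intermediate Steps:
J = -419 (J = -553 + 134 = -419)
N(C, Q) = 442 (N(C, Q) = 26*(12 + 5) = 26*17 = 442)
1/(-161 + J) + N(g(4), -20)*(-1046) = 1/(-161 - 419) + 442*(-1046) = 1/(-580) - 462332 = -1/580 - 462332 = -268152561/580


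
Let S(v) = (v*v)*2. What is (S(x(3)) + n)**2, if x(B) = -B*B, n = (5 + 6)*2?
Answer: 33856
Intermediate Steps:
n = 22 (n = 11*2 = 22)
x(B) = -B**2
S(v) = 2*v**2 (S(v) = v**2*2 = 2*v**2)
(S(x(3)) + n)**2 = (2*(-1*3**2)**2 + 22)**2 = (2*(-1*9)**2 + 22)**2 = (2*(-9)**2 + 22)**2 = (2*81 + 22)**2 = (162 + 22)**2 = 184**2 = 33856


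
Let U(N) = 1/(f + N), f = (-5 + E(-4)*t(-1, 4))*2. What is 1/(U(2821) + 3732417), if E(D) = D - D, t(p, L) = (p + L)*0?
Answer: 2811/10491824188 ≈ 2.6792e-7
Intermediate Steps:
t(p, L) = 0 (t(p, L) = (L + p)*0 = 0)
E(D) = 0
f = -10 (f = (-5 + 0*0)*2 = (-5 + 0)*2 = -5*2 = -10)
U(N) = 1/(-10 + N)
1/(U(2821) + 3732417) = 1/(1/(-10 + 2821) + 3732417) = 1/(1/2811 + 3732417) = 1/(10491824188/2811) = 2811/10491824188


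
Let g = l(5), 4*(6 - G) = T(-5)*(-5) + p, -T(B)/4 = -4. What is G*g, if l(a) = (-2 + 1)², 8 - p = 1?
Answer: 97/4 ≈ 24.250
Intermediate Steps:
p = 7 (p = 8 - 1*1 = 8 - 1 = 7)
T(B) = 16 (T(B) = -4*(-4) = 16)
G = 97/4 (G = 6 - (16*(-5) + 7)/4 = 6 - (-80 + 7)/4 = 6 - ¼*(-73) = 6 + 73/4 = 97/4 ≈ 24.250)
l(a) = 1 (l(a) = (-1)² = 1)
g = 1
G*g = (97/4)*1 = 97/4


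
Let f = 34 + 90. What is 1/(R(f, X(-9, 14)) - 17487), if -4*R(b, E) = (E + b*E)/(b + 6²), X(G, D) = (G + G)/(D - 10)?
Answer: -256/4476447 ≈ -5.7188e-5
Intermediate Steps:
X(G, D) = 2*G/(-10 + D) (X(G, D) = (2*G)/(-10 + D) = 2*G/(-10 + D))
f = 124
R(b, E) = -(E + E*b)/(4*(36 + b)) (R(b, E) = -(E + b*E)/(4*(b + 6²)) = -(E + E*b)/(4*(b + 36)) = -(E + E*b)/(4*(36 + b)))
1/(R(f, X(-9, 14)) - 17487) = 1/(-2*(-9)/(-10 + 14)*(1 + 124)/(144 + 4*124) - 17487) = 1/(-1*2*(-9)/4*125/(144 + 496) - 17487) = 1/(-1*2*(-9)*(¼)*125/640 - 17487) = 1/(-1*(-9/2)*1/640*125 - 17487) = 1/(225/256 - 17487) = 1/(-4476447/256) = -256/4476447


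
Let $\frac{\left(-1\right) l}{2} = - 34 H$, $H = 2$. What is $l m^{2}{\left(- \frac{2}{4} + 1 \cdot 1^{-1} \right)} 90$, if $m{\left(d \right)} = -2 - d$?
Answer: $76500$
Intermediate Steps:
$l = 136$ ($l = - 2 \left(\left(-34\right) 2\right) = \left(-2\right) \left(-68\right) = 136$)
$l m^{2}{\left(- \frac{2}{4} + 1 \cdot 1^{-1} \right)} 90 = 136 \left(-2 - \left(- \frac{2}{4} + 1 \cdot 1^{-1}\right)\right)^{2} \cdot 90 = 136 \left(-2 - \left(\left(-2\right) \frac{1}{4} + 1 \cdot 1\right)\right)^{2} \cdot 90 = 136 \left(-2 - \left(- \frac{1}{2} + 1\right)\right)^{2} \cdot 90 = 136 \left(-2 - \frac{1}{2}\right)^{2} \cdot 90 = 136 \left(- \frac{5}{2}\right)^{2} \cdot 90 = 136 \cdot \frac{25}{4} \cdot 90 = 850 \cdot 90 = 76500$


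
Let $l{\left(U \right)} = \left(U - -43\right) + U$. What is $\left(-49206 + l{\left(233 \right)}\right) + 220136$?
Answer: $171439$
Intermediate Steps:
$l{\left(U \right)} = 43 + 2 U$ ($l{\left(U \right)} = \left(U + 43\right) + U = \left(43 + U\right) + U = 43 + 2 U$)
$\left(-49206 + l{\left(233 \right)}\right) + 220136 = \left(-49206 + \left(43 + 2 \cdot 233\right)\right) + 220136 = \left(-49206 + \left(43 + 466\right)\right) + 220136 = \left(-49206 + 509\right) + 220136 = -48697 + 220136 = 171439$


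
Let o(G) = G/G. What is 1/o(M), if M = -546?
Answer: 1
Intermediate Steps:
o(G) = 1
1/o(M) = 1/1 = 1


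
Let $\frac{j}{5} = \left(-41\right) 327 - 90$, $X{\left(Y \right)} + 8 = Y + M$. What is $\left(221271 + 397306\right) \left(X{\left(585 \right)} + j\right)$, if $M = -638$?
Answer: $-41782402042$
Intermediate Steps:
$X{\left(Y \right)} = -646 + Y$ ($X{\left(Y \right)} = -8 + \left(Y - 638\right) = -8 + \left(-638 + Y\right) = -646 + Y$)
$j = -67485$ ($j = 5 \left(\left(-41\right) 327 - 90\right) = 5 \left(-13407 - 90\right) = 5 \left(-13497\right) = -67485$)
$\left(221271 + 397306\right) \left(X{\left(585 \right)} + j\right) = \left(221271 + 397306\right) \left(\left(-646 + 585\right) - 67485\right) = 618577 \left(-61 - 67485\right) = 618577 \left(-67546\right) = -41782402042$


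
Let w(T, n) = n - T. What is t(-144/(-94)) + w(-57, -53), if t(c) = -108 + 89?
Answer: -15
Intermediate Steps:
t(c) = -19
t(-144/(-94)) + w(-57, -53) = -19 + (-53 - 1*(-57)) = -19 + (-53 + 57) = -19 + 4 = -15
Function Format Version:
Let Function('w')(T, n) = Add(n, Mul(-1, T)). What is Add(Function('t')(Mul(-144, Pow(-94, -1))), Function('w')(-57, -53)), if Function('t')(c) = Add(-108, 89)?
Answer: -15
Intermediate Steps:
Function('t')(c) = -19
Add(Function('t')(Mul(-144, Pow(-94, -1))), Function('w')(-57, -53)) = Add(-19, Add(-53, Mul(-1, -57))) = Add(-19, Add(-53, 57)) = Add(-19, 4) = -15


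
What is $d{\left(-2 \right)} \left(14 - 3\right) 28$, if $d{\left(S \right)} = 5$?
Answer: $1540$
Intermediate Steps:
$d{\left(-2 \right)} \left(14 - 3\right) 28 = 5 \left(14 - 3\right) 28 = 5 \cdot 11 \cdot 28 = 55 \cdot 28 = 1540$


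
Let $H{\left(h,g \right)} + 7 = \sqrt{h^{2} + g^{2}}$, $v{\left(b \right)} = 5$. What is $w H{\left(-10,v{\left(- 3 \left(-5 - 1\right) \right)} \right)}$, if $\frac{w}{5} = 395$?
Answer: $-13825 + 9875 \sqrt{5} \approx 8256.2$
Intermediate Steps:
$H{\left(h,g \right)} = -7 + \sqrt{g^{2} + h^{2}}$ ($H{\left(h,g \right)} = -7 + \sqrt{h^{2} + g^{2}} = -7 + \sqrt{g^{2} + h^{2}}$)
$w = 1975$ ($w = 5 \cdot 395 = 1975$)
$w H{\left(-10,v{\left(- 3 \left(-5 - 1\right) \right)} \right)} = 1975 \left(-7 + \sqrt{5^{2} + \left(-10\right)^{2}}\right) = 1975 \left(-7 + \sqrt{25 + 100}\right) = 1975 \left(-7 + \sqrt{125}\right) = 1975 \left(-7 + 5 \sqrt{5}\right) = -13825 + 9875 \sqrt{5}$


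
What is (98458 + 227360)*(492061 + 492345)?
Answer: 320737194108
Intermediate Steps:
(98458 + 227360)*(492061 + 492345) = 325818*984406 = 320737194108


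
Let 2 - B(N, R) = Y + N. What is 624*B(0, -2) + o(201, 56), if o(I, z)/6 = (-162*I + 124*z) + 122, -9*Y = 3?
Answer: -151520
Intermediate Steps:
Y = -1/3 (Y = -1/9*3 = -1/3 ≈ -0.33333)
o(I, z) = 732 - 972*I + 744*z (o(I, z) = 6*((-162*I + 124*z) + 122) = 6*(122 - 162*I + 124*z) = 732 - 972*I + 744*z)
B(N, R) = 7/3 - N (B(N, R) = 2 - (-1/3 + N) = 2 + (1/3 - N) = 7/3 - N)
624*B(0, -2) + o(201, 56) = 624*(7/3 - 1*0) + (732 - 972*201 + 744*56) = 624*(7/3 + 0) + (732 - 195372 + 41664) = 624*(7/3) - 152976 = 1456 - 152976 = -151520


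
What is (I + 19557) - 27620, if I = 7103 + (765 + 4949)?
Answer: 4754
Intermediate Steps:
I = 12817 (I = 7103 + 5714 = 12817)
(I + 19557) - 27620 = (12817 + 19557) - 27620 = 32374 - 27620 = 4754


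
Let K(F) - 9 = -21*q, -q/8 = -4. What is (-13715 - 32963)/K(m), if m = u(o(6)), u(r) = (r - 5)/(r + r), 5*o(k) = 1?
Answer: 46678/663 ≈ 70.404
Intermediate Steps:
q = 32 (q = -8*(-4) = 32)
o(k) = ⅕ (o(k) = (⅕)*1 = ⅕)
u(r) = (-5 + r)/(2*r) (u(r) = (-5 + r)/((2*r)) = (-5 + r)*(1/(2*r)) = (-5 + r)/(2*r))
m = -12 (m = (-5 + ⅕)/(2*(⅕)) = (½)*5*(-24/5) = -12)
K(F) = -663 (K(F) = 9 - 21*32 = 9 - 672 = -663)
(-13715 - 32963)/K(m) = (-13715 - 32963)/(-663) = -46678*(-1/663) = 46678/663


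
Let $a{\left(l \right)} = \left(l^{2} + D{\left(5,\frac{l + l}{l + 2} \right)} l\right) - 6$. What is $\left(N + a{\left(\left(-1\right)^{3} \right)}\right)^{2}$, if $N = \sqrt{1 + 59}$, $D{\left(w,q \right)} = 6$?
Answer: $181 - 44 \sqrt{15} \approx 10.589$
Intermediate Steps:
$a{\left(l \right)} = -6 + l^{2} + 6 l$ ($a{\left(l \right)} = \left(l^{2} + 6 l\right) - 6 = -6 + l^{2} + 6 l$)
$N = 2 \sqrt{15}$ ($N = \sqrt{60} = 2 \sqrt{15} \approx 7.746$)
$\left(N + a{\left(\left(-1\right)^{3} \right)}\right)^{2} = \left(2 \sqrt{15} + \left(-6 + \left(\left(-1\right)^{3}\right)^{2} + 6 \left(-1\right)^{3}\right)\right)^{2} = \left(2 \sqrt{15} + \left(-6 + \left(-1\right)^{2} + 6 \left(-1\right)\right)\right)^{2} = \left(2 \sqrt{15} - 11\right)^{2} = \left(-11 + 2 \sqrt{15}\right)^{2}$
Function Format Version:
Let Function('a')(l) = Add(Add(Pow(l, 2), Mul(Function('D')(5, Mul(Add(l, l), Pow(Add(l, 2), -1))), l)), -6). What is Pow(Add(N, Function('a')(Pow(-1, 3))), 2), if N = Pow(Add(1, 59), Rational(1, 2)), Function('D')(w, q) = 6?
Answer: Add(181, Mul(-44, Pow(15, Rational(1, 2)))) ≈ 10.589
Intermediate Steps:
Function('a')(l) = Add(-6, Pow(l, 2), Mul(6, l)) (Function('a')(l) = Add(Add(Pow(l, 2), Mul(6, l)), -6) = Add(-6, Pow(l, 2), Mul(6, l)))
N = Mul(2, Pow(15, Rational(1, 2))) (N = Pow(60, Rational(1, 2)) = Mul(2, Pow(15, Rational(1, 2))) ≈ 7.7460)
Pow(Add(N, Function('a')(Pow(-1, 3))), 2) = Pow(Add(Mul(2, Pow(15, Rational(1, 2))), Add(-6, Pow(Pow(-1, 3), 2), Mul(6, Pow(-1, 3)))), 2) = Pow(Add(Mul(2, Pow(15, Rational(1, 2))), Add(-6, Pow(-1, 2), Mul(6, -1))), 2) = Pow(Add(Mul(2, Pow(15, Rational(1, 2))), Add(-6, 1, -6)), 2) = Pow(Add(Mul(2, Pow(15, Rational(1, 2))), -11), 2) = Pow(Add(-11, Mul(2, Pow(15, Rational(1, 2)))), 2)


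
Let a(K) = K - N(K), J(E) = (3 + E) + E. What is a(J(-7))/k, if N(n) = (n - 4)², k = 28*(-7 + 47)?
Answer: -59/280 ≈ -0.21071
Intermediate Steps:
J(E) = 3 + 2*E
k = 1120 (k = 28*40 = 1120)
N(n) = (-4 + n)²
a(K) = K - (-4 + K)²
a(J(-7))/k = ((3 + 2*(-7)) - (-4 + (3 + 2*(-7)))²)/1120 = ((3 - 14) - (-4 + (3 - 14))²)*(1/1120) = (-11 - (-4 - 11)²)*(1/1120) = (-11 - 1*(-15)²)*(1/1120) = (-11 - 1*225)*(1/1120) = (-11 - 225)*(1/1120) = -236*1/1120 = -59/280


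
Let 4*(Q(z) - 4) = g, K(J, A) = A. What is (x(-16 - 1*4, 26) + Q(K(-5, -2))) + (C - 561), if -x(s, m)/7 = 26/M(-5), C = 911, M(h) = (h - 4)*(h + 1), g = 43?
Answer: 12949/36 ≈ 359.69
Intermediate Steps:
M(h) = (1 + h)*(-4 + h) (M(h) = (-4 + h)*(1 + h) = (1 + h)*(-4 + h))
Q(z) = 59/4 (Q(z) = 4 + (1/4)*43 = 4 + 43/4 = 59/4)
x(s, m) = -91/18 (x(s, m) = -182/(-4 + (-5)**2 - 3*(-5)) = -182/(-4 + 25 + 15) = -182/36 = -7*13/18 = -91/18)
(x(-16 - 1*4, 26) + Q(K(-5, -2))) + (C - 561) = (-91/18 + 59/4) + (911 - 561) = 349/36 + 350 = 12949/36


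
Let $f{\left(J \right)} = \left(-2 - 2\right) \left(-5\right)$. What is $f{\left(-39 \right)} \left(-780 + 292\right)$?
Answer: $-9760$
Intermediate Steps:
$f{\left(J \right)} = 20$ ($f{\left(J \right)} = \left(-4\right) \left(-5\right) = 20$)
$f{\left(-39 \right)} \left(-780 + 292\right) = 20 \left(-780 + 292\right) = 20 \left(-488\right) = -9760$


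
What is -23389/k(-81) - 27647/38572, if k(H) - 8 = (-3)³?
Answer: 47454485/38572 ≈ 1230.3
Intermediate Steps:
k(H) = -19 (k(H) = 8 + (-3)³ = 8 - 27 = -19)
-23389/k(-81) - 27647/38572 = -23389/(-19) - 27647/38572 = -23389*(-1/19) - 27647*1/38572 = 1231 - 27647/38572 = 47454485/38572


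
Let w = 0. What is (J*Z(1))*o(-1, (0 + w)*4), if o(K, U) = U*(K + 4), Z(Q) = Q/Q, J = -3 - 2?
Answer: 0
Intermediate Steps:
J = -5
Z(Q) = 1
o(K, U) = U*(4 + K)
(J*Z(1))*o(-1, (0 + w)*4) = (-5*1)*(((0 + 0)*4)*(4 - 1)) = -5*0*4*3 = -0*3 = -5*0 = 0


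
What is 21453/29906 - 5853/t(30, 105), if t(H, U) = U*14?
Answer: -11958659/3663485 ≈ -3.2643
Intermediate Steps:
t(H, U) = 14*U
21453/29906 - 5853/t(30, 105) = 21453/29906 - 5853/(14*105) = 21453*(1/29906) - 5853/1470 = 21453/29906 - 5853*1/1470 = 21453/29906 - 1951/490 = -11958659/3663485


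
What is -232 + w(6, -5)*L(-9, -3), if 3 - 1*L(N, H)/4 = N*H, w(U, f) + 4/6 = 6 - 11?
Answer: 312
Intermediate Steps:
w(U, f) = -17/3 (w(U, f) = -⅔ + (6 - 11) = -⅔ - 5 = -17/3)
L(N, H) = 12 - 4*H*N (L(N, H) = 12 - 4*N*H = 12 - 4*H*N)
-232 + w(6, -5)*L(-9, -3) = -232 - 17*(12 - 4*(-3)*(-9))/3 = -232 - 17*(12 - 108)/3 = -232 - 17/3*(-96) = -232 + 544 = 312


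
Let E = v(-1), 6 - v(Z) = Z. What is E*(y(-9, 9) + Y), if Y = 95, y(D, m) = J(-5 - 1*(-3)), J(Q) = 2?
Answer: 679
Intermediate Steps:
y(D, m) = 2
v(Z) = 6 - Z
E = 7 (E = 6 - 1*(-1) = 6 + 1 = 7)
E*(y(-9, 9) + Y) = 7*(2 + 95) = 7*97 = 679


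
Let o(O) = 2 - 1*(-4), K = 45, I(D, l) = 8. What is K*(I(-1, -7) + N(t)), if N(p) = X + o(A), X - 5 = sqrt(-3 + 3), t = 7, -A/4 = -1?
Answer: 855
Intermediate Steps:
A = 4 (A = -4*(-1) = 4)
o(O) = 6 (o(O) = 2 + 4 = 6)
X = 5 (X = 5 + sqrt(-3 + 3) = 5 + sqrt(0) = 5 + 0 = 5)
N(p) = 11 (N(p) = 5 + 6 = 11)
K*(I(-1, -7) + N(t)) = 45*(8 + 11) = 45*19 = 855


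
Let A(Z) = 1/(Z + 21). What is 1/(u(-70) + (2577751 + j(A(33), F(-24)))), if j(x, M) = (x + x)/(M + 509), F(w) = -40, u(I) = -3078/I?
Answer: 63315/163213088621 ≈ 3.8793e-7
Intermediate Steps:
A(Z) = 1/(21 + Z)
j(x, M) = 2*x/(509 + M) (j(x, M) = (2*x)/(509 + M) = 2*x/(509 + M))
1/(u(-70) + (2577751 + j(A(33), F(-24)))) = 1/(-3078/(-70) + (2577751 + 2/((21 + 33)*(509 - 40)))) = 1/(-3078*(-1/70) + (2577751 + 2/(54*469))) = 1/(1539/35 + (2577751 + 2*(1/54)*(1/469))) = 1/(1539/35 + (2577751 + 1/12663)) = 1/(1539/35 + 32642060914/12663) = 1/(163213088621/63315) = 63315/163213088621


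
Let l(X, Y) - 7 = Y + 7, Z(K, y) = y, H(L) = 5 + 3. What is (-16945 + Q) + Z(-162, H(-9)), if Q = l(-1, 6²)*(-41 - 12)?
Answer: -19587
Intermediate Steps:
H(L) = 8
l(X, Y) = 14 + Y (l(X, Y) = 7 + (Y + 7) = 7 + (7 + Y) = 14 + Y)
Q = -2650 (Q = (14 + 6²)*(-41 - 12) = (14 + 36)*(-53) = 50*(-53) = -2650)
(-16945 + Q) + Z(-162, H(-9)) = (-16945 - 2650) + 8 = -19595 + 8 = -19587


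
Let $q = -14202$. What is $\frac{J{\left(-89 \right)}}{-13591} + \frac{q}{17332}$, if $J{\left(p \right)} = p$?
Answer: $- \frac{95738417}{117779606} \approx -0.81286$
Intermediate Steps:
$\frac{J{\left(-89 \right)}}{-13591} + \frac{q}{17332} = - \frac{89}{-13591} - \frac{14202}{17332} = \left(-89\right) \left(- \frac{1}{13591}\right) - \frac{7101}{8666} = \frac{89}{13591} - \frac{7101}{8666} = - \frac{95738417}{117779606}$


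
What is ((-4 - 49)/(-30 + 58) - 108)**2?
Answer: 9467929/784 ≈ 12076.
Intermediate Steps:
((-4 - 49)/(-30 + 58) - 108)**2 = (-53/28 - 108)**2 = (-3077/28)**2 = 9467929/784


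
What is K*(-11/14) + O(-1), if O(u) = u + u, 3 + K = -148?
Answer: 1633/14 ≈ 116.64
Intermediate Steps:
K = -151 (K = -3 - 148 = -151)
O(u) = 2*u
K*(-11/14) + O(-1) = -(-1661)/14 + 2*(-1) = -(-1661)/14 - 2 = -151*(-11/14) - 2 = 1661/14 - 2 = 1633/14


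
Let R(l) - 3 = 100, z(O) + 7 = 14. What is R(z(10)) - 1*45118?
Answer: -45015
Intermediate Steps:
z(O) = 7 (z(O) = -7 + 14 = 7)
R(l) = 103 (R(l) = 3 + 100 = 103)
R(z(10)) - 1*45118 = 103 - 1*45118 = 103 - 45118 = -45015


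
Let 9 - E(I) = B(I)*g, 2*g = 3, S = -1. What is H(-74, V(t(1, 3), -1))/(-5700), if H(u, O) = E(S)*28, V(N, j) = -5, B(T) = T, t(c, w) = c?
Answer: -49/950 ≈ -0.051579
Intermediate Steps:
g = 3/2 (g = (½)*3 = 3/2 ≈ 1.5000)
E(I) = 9 - 3*I/2 (E(I) = 9 - I*3/2 = 9 - 3*I/2)
H(u, O) = 294 (H(u, O) = (9 - 3/2*(-1))*28 = (9 + 3/2)*28 = (21/2)*28 = 294)
H(-74, V(t(1, 3), -1))/(-5700) = 294/(-5700) = 294*(-1/5700) = -49/950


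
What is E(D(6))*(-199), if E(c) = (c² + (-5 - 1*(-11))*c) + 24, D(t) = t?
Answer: -19104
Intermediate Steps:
E(c) = 24 + c² + 6*c (E(c) = (c² + (-5 + 11)*c) + 24 = (c² + 6*c) + 24 = 24 + c² + 6*c)
E(D(6))*(-199) = (24 + 6² + 6*6)*(-199) = (24 + 36 + 36)*(-199) = 96*(-199) = -19104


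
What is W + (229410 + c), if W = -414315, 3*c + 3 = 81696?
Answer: -157674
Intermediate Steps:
c = 27231 (c = -1 + (1/3)*81696 = -1 + 27232 = 27231)
W + (229410 + c) = -414315 + (229410 + 27231) = -414315 + 256641 = -157674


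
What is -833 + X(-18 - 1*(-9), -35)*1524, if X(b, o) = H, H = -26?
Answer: -40457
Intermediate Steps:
X(b, o) = -26
-833 + X(-18 - 1*(-9), -35)*1524 = -833 - 26*1524 = -833 - 39624 = -40457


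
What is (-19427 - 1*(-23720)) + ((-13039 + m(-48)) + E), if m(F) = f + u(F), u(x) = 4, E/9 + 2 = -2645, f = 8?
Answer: -32557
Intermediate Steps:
E = -23823 (E = -18 + 9*(-2645) = -18 - 23805 = -23823)
m(F) = 12 (m(F) = 8 + 4 = 12)
(-19427 - 1*(-23720)) + ((-13039 + m(-48)) + E) = (-19427 - 1*(-23720)) + ((-13039 + 12) - 23823) = (-19427 + 23720) + (-13027 - 23823) = 4293 - 36850 = -32557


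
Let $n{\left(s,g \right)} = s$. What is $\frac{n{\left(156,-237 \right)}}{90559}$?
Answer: $\frac{156}{90559} \approx 0.0017226$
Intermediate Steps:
$\frac{n{\left(156,-237 \right)}}{90559} = \frac{156}{90559}$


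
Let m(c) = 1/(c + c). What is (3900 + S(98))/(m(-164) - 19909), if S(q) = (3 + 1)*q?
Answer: -1407776/6530153 ≈ -0.21558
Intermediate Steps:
m(c) = 1/(2*c)
S(q) = 4*q
(3900 + S(98))/(m(-164) - 19909) = (3900 + 4*98)/((1/2)/(-164) - 19909) = (3900 + 392)/((1/2)*(-1/164) - 19909) = 4292/(-1/328 - 19909) = 4292/(-6530153/328) = 4292*(-328/6530153) = -1407776/6530153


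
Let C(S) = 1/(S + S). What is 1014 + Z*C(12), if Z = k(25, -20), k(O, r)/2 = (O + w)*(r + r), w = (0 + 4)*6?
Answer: 2552/3 ≈ 850.67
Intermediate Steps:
w = 24 (w = 4*6 = 24)
C(S) = 1/(2*S)
k(O, r) = 4*r*(24 + O) (k(O, r) = 2*((O + 24)*(r + r)) = 2*((24 + O)*(2*r)) = 2*(2*r*(24 + O)) = 4*r*(24 + O))
Z = -3920 (Z = 4*(-20)*(24 + 25) = 4*(-20)*49 = -3920)
1014 + Z*C(12) = 1014 - 1960/12 = 1014 - 3920*1/24 = 1014 - 490/3 = 2552/3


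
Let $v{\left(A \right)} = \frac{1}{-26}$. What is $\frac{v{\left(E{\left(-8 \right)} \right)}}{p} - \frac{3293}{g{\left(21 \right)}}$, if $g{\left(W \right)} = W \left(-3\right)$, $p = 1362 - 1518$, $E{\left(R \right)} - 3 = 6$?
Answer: $\frac{4452157}{85176} \approx 52.27$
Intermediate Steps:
$E{\left(R \right)} = 9$ ($E{\left(R \right)} = 3 + 6 = 9$)
$p = -156$ ($p = 1362 - 1518 = -156$)
$g{\left(W \right)} = - 3 W$
$v{\left(A \right)} = - \frac{1}{26}$
$\frac{v{\left(E{\left(-8 \right)} \right)}}{p} - \frac{3293}{g{\left(21 \right)}} = - \frac{1}{26 \left(-156\right)} - \frac{3293}{\left(-3\right) 21} = \left(- \frac{1}{26}\right) \left(- \frac{1}{156}\right) - \frac{3293}{-63} = \frac{1}{4056} - - \frac{3293}{63} = \frac{1}{4056} + \frac{3293}{63} = \frac{4452157}{85176}$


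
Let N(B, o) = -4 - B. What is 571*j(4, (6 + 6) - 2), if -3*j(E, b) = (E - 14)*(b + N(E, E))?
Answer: 11420/3 ≈ 3806.7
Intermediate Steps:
j(E, b) = -(-14 + E)*(-4 + b - E)/3 (j(E, b) = -(E - 14)*(b + (-4 - E))/3 = -(-14 + E)*(-4 + b - E)/3)
571*j(4, (6 + 6) - 2) = 571*(-56/3 - 10/3*4 + (⅓)*4² + 14*((6 + 6) - 2)/3 - ⅓*4*((6 + 6) - 2)) = 571*(-56/3 - 40/3 + (⅓)*16 + 14*(12 - 2)/3 - ⅓*4*(12 - 2)) = 571*(-56/3 - 40/3 + 16/3 + (14/3)*10 - ⅓*4*10) = 571*(-56/3 - 40/3 + 16/3 + 140/3 - 40/3) = 571*(20/3) = 11420/3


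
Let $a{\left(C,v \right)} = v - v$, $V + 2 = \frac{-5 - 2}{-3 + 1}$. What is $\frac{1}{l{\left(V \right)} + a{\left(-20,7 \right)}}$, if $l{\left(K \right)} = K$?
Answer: $\frac{2}{3} \approx 0.66667$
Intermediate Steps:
$V = \frac{3}{2}$ ($V = -2 + \frac{-5 - 2}{-3 + 1} = -2 - \frac{7}{-2} = -2 - - \frac{7}{2} = -2 + \frac{7}{2} = \frac{3}{2} \approx 1.5$)
$a{\left(C,v \right)} = 0$
$\frac{1}{l{\left(V \right)} + a{\left(-20,7 \right)}} = \frac{1}{\frac{3}{2} + 0} = \frac{1}{\frac{3}{2}} = \frac{2}{3}$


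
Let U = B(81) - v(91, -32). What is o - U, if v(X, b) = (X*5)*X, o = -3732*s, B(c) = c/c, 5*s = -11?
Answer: 248072/5 ≈ 49614.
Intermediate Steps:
s = -11/5 (s = (1/5)*(-11) = -11/5 ≈ -2.2000)
B(c) = 1
o = 41052/5 (o = -3732*(-11/5) = 41052/5 ≈ 8210.4)
v(X, b) = 5*X**2 (v(X, b) = (5*X)*X = 5*X**2)
U = -41404 (U = 1 - 5*91**2 = 1 - 5*8281 = 1 - 1*41405 = 1 - 41405 = -41404)
o - U = 41052/5 - 1*(-41404) = 41052/5 + 41404 = 248072/5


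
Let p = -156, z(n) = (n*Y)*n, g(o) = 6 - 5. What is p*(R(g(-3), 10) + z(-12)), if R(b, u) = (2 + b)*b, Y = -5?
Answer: 111852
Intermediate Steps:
g(o) = 1
z(n) = -5*n**2 (z(n) = (n*(-5))*n = (-5*n)*n = -5*n**2)
R(b, u) = b*(2 + b)
p*(R(g(-3), 10) + z(-12)) = -156*(1*(2 + 1) - 5*(-12)**2) = -156*(1*3 - 5*144) = -156*(3 - 720) = -156*(-717) = 111852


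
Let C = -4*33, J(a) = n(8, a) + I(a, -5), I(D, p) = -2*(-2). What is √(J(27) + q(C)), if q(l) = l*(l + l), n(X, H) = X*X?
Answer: 2*√8729 ≈ 186.86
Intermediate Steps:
n(X, H) = X²
I(D, p) = 4
J(a) = 68 (J(a) = 8² + 4 = 64 + 4 = 68)
C = -132
q(l) = 2*l² (q(l) = l*(2*l) = 2*l²)
√(J(27) + q(C)) = √(68 + 2*(-132)²) = √(68 + 2*17424) = √(68 + 34848) = √34916 = 2*√8729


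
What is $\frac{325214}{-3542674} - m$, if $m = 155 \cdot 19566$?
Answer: $- \frac{5371987022617}{1771337} \approx -3.0327 \cdot 10^{6}$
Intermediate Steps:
$m = 3032730$
$\frac{325214}{-3542674} - m = \frac{325214}{-3542674} - 3032730 = 325214 \left(- \frac{1}{3542674}\right) - 3032730 = - \frac{162607}{1771337} - 3032730 = - \frac{5371987022617}{1771337}$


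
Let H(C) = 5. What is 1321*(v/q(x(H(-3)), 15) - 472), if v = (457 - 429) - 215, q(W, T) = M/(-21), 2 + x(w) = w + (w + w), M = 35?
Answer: -2376479/5 ≈ -4.7530e+5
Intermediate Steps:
x(w) = -2 + 3*w (x(w) = -2 + (w + (w + w)) = -2 + (w + 2*w) = -2 + 3*w)
q(W, T) = -5/3 (q(W, T) = 35/(-21) = 35*(-1/21) = -5/3)
v = -187 (v = 28 - 215 = -187)
1321*(v/q(x(H(-3)), 15) - 472) = 1321*(-187/(-5/3) - 472) = 1321*(-187*(-⅗) - 472) = 1321*(561/5 - 472) = 1321*(-1799/5) = -2376479/5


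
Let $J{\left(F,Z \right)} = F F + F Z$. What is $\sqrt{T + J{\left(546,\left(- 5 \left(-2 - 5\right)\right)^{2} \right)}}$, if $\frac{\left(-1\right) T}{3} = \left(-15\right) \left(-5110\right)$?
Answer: $2 \sqrt{184254} \approx 858.5$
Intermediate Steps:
$J{\left(F,Z \right)} = F^{2} + F Z$
$T = -229950$ ($T = - 3 \left(\left(-15\right) \left(-5110\right)\right) = \left(-3\right) 76650 = -229950$)
$\sqrt{T + J{\left(546,\left(- 5 \left(-2 - 5\right)\right)^{2} \right)}} = \sqrt{-229950 + 546 \left(546 + \left(- 5 \left(-2 - 5\right)\right)^{2}\right)} = \sqrt{-229950 + 546 \left(546 + \left(\left(-5\right) \left(-7\right)\right)^{2}\right)} = \sqrt{-229950 + 546 \left(546 + 35^{2}\right)} = \sqrt{-229950 + 546 \left(546 + 1225\right)} = \sqrt{-229950 + 546 \cdot 1771} = \sqrt{-229950 + 966966} = \sqrt{737016} = 2 \sqrt{184254}$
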